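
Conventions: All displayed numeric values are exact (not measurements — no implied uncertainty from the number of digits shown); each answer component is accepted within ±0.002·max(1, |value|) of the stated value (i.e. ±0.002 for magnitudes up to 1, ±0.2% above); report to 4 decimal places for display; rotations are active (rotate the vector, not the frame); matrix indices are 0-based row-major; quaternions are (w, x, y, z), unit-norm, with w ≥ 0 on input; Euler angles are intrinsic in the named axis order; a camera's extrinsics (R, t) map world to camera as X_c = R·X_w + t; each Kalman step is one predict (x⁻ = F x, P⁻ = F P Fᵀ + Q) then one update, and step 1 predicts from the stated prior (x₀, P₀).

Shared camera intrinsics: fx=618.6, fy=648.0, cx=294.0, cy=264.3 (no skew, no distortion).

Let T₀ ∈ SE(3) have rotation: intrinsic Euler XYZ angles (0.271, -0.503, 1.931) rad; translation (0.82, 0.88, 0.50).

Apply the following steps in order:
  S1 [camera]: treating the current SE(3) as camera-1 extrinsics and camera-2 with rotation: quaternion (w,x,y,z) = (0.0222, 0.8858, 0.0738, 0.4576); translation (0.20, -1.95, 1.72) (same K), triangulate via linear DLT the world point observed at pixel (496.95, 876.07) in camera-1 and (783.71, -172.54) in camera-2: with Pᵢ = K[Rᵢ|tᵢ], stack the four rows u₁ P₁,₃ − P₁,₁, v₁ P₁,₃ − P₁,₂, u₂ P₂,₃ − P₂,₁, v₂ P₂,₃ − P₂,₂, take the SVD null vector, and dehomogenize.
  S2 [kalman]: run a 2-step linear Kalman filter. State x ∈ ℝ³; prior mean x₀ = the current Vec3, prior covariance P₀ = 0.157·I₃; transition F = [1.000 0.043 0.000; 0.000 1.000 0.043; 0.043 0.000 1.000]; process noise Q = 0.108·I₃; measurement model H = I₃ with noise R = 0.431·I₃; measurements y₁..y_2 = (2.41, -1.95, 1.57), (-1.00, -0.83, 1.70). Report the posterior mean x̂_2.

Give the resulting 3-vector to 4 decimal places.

after S1 (triangulate): (0.8758, -0.5830, 0.9715)
after S2 (kf_track): (0.4717, -0.9584, 1.4276)

result = (0.4717, -0.9584, 1.4276)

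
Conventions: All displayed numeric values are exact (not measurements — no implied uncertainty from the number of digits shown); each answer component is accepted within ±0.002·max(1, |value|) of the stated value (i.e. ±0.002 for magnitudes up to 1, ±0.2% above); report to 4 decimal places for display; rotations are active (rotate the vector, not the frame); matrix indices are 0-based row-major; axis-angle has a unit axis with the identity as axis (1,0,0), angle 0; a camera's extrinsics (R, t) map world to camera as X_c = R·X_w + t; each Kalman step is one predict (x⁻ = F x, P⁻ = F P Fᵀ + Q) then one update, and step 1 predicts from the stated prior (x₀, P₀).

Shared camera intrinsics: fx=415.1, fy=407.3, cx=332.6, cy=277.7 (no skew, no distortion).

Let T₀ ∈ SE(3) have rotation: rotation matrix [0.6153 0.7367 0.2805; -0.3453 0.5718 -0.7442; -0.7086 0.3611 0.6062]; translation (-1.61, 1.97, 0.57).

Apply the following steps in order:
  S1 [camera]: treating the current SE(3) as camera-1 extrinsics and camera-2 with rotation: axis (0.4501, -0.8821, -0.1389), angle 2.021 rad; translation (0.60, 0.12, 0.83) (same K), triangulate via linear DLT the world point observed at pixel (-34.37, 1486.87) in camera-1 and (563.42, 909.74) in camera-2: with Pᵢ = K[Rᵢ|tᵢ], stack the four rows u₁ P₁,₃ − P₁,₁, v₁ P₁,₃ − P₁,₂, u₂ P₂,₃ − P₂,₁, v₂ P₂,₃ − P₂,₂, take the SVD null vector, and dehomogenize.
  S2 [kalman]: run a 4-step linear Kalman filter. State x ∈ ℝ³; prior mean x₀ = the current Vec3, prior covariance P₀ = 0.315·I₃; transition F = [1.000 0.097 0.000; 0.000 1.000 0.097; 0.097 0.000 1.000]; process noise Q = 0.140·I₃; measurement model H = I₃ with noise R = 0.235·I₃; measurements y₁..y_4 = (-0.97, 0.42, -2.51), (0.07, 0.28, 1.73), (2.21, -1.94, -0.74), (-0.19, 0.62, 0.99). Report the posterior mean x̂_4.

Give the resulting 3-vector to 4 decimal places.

result = (0.3793, -0.0494, 0.3892)

after S1 (triangulate): (-1.1052, 1.8186, -1.0123)
after S2 (kf_track): (0.3793, -0.0494, 0.3892)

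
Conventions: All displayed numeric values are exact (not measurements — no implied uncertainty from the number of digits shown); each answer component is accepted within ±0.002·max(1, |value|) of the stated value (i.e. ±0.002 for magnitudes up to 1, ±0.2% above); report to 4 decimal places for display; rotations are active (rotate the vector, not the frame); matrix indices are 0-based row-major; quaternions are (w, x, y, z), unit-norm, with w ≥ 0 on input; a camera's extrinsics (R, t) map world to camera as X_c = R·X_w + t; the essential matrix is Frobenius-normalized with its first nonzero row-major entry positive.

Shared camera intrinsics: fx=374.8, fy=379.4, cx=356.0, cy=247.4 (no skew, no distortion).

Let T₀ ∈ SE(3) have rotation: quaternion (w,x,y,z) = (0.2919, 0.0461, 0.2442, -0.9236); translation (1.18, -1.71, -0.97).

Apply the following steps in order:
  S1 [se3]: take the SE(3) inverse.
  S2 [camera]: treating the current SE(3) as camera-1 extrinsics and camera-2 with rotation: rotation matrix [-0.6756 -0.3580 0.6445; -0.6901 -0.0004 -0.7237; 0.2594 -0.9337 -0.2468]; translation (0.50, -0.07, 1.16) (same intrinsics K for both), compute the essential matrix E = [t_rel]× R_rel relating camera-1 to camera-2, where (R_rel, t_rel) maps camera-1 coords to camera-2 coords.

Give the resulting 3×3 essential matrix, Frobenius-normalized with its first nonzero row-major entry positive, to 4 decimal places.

matrix = [0.5289 -0.0212 -0.4641; -0.4403 0.2198 -0.5063; 0.0255 0.0101 -0.0714]

after S1 (invert_se3): R=[-0.8253 -0.5167 -0.2277; 0.5617 -0.7103 -0.4242; 0.0574 -0.4780 0.8765], t=(-0.1305, -2.2889, -0.0349)
after S2 (essential): [0.5289 -0.0212 -0.4641; -0.4403 0.2198 -0.5063; 0.0255 0.0101 -0.0714]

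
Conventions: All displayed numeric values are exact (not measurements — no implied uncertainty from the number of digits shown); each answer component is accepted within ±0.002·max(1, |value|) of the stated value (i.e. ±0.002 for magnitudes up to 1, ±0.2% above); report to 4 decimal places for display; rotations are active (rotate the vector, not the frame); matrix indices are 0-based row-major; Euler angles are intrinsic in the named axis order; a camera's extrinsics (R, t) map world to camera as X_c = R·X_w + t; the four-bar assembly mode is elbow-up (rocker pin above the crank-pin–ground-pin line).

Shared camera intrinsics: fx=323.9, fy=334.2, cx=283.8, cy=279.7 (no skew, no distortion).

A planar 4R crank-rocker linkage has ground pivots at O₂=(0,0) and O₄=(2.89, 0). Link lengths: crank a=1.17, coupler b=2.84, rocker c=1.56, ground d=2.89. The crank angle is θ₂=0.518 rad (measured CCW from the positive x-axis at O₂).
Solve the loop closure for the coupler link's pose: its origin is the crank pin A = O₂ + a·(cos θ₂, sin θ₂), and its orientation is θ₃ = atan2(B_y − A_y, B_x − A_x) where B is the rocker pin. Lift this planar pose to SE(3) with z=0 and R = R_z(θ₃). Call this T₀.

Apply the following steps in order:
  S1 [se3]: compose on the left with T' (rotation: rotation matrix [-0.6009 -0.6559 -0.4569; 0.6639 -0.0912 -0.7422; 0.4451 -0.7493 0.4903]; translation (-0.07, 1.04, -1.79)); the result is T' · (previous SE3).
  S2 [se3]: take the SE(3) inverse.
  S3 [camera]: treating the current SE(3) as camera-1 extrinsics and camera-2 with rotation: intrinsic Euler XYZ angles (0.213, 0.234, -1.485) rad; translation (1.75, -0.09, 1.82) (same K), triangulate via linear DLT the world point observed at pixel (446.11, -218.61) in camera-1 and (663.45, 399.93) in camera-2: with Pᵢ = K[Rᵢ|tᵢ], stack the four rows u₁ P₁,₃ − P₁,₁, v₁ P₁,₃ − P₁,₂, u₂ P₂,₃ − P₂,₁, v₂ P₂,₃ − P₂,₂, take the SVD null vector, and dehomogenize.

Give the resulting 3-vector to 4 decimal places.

source (fourbar_fk): coupler pose = R=[0.9681 -0.2505 0.0000; 0.2505 0.9681 0.0000; 0.0000 0.0000 1.0000], t=(1.0165, 0.5793, 0.0000)
after S1 (compose_se3): R=[-0.7460 -0.4844 -0.4569; 0.6199 -0.2547 -0.7422; 0.2432 -0.8369 0.4903], t=(-1.0608, 1.6620, -1.7716)
after S2 (invert_se3): R=[-0.7460 0.6199 0.2432; -0.4844 -0.2547 -0.8369; -0.4569 -0.7422 0.4903], t=(-1.3908, -1.5733, 1.6175)
after S3 (triangulate): (-1.2363, 1.5781, 1.2395)

result = (-1.2363, 1.5781, 1.2395)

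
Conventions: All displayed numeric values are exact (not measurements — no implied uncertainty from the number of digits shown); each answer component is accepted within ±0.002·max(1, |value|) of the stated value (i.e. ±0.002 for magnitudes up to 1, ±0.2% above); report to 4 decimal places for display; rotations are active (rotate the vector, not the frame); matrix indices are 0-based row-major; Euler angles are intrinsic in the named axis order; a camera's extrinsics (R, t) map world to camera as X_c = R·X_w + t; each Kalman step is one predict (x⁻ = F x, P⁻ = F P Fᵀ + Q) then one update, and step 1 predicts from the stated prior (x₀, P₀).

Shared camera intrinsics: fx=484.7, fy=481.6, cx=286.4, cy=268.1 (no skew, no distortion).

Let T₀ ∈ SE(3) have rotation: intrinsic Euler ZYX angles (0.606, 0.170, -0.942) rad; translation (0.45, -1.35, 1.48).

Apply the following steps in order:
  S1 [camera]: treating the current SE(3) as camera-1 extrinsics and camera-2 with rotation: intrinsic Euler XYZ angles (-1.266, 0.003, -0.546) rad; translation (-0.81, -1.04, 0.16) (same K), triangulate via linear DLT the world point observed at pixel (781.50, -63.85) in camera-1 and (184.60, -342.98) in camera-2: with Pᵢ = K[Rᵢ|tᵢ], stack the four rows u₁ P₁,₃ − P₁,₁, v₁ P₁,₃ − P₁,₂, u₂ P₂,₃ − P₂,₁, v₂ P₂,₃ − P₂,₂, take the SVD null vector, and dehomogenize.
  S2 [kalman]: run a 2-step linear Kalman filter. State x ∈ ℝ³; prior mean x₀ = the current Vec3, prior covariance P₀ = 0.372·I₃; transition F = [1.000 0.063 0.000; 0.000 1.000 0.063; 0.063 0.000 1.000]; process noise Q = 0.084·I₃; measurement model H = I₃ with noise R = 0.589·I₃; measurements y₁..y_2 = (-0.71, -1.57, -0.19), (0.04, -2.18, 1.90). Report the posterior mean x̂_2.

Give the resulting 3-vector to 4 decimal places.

result = (0.1687, -1.5327, 0.5506)

after S1 (triangulate): (1.1339, -0.8421, -0.2637)
after S2 (kf_track): (0.1687, -1.5327, 0.5506)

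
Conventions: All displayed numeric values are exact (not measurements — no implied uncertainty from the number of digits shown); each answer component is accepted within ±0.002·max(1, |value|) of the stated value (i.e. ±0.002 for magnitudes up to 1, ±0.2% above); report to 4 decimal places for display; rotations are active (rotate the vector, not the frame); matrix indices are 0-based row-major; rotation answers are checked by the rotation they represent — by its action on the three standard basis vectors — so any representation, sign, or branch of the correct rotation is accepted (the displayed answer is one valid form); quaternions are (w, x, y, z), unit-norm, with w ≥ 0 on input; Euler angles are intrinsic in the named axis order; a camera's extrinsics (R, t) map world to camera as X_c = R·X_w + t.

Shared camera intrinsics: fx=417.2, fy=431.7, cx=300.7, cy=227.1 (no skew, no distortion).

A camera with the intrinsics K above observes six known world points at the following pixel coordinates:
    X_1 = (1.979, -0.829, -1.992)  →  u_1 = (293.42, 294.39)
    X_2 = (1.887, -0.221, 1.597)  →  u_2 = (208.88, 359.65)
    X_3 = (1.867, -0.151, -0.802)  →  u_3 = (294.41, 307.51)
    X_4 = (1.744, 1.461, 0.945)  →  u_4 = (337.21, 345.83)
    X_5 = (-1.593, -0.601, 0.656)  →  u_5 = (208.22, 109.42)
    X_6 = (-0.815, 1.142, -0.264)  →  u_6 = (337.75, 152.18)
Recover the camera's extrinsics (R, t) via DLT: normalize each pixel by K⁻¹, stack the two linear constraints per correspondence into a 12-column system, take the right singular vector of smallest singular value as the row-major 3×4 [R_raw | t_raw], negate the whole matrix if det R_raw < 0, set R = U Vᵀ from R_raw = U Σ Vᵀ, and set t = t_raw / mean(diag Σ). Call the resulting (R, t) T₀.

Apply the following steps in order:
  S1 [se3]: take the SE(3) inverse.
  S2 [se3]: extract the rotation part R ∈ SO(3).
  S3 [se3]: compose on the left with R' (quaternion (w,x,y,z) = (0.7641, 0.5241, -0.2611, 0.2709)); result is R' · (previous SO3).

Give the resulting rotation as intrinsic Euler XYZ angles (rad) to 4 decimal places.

rotation (euler_xyz) = (-2.2034, 0.5186, -2.1891)

source (pnp_recover): camera pose = R=[0.0719 0.8843 -0.4613; 0.9921 -0.0157 0.1246; 0.1029 -0.4666 -0.8785], t=(-0.4901, -0.2801, 6.9511)
after S1 (invert_se3): R=[0.0719 0.9921 0.1029; 0.8843 -0.0157 -0.4666; -0.4613 0.1246 -0.8785], t=(-0.4022, 3.6722, 5.9152)
after S2 (rot_of_se3): [0.0719 0.9921 0.1029; 0.8843 -0.0157 -0.4666; -0.4613 0.1246 -0.8785]
after S3 (compose_so3): [-0.5035 0.7077 0.4957; 0.7135 0.0170 0.7004; 0.4873 0.7063 -0.5135]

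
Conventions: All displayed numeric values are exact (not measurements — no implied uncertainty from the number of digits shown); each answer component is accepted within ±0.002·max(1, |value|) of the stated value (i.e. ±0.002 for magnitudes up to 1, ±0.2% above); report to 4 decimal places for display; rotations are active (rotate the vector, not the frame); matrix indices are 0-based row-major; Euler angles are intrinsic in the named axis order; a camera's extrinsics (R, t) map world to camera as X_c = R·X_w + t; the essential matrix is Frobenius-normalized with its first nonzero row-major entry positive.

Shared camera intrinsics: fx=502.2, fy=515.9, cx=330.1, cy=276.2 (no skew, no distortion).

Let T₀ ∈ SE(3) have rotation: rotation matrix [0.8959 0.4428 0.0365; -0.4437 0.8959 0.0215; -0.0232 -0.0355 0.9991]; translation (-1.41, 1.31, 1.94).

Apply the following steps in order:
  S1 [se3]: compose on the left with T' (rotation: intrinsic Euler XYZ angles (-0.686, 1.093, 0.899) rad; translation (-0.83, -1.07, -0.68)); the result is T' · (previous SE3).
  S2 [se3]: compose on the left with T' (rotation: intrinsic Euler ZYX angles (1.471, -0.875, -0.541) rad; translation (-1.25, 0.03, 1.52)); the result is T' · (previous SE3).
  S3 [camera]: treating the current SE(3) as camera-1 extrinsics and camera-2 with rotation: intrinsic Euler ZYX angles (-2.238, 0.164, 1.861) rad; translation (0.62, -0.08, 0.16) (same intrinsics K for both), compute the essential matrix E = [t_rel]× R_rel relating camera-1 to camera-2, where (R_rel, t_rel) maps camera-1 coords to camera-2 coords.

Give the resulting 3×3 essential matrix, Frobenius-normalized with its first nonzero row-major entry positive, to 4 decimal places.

after S1 (compose_se3): R=[0.3955 -0.2272 0.8899; -0.1869 0.9287 0.3202; -0.8993 -0.2929 0.3249], t=(0.0177, 0.3424, 1.5004)
after S2 (compose_se3): R=[0.6970 -0.6008 -0.3914; 0.7054 0.4764 0.5249; -0.1289 -0.6419 0.7559], t=(-2.3947, -0.7001, 2.2450)
after S3 (essential): [0.5061 -0.0997 0.4654; 0.0824 -0.1632 0.0674; -0.0730 -0.6801 -0.1069]

matrix = [0.5061 -0.0997 0.4654; 0.0824 -0.1632 0.0674; -0.0730 -0.6801 -0.1069]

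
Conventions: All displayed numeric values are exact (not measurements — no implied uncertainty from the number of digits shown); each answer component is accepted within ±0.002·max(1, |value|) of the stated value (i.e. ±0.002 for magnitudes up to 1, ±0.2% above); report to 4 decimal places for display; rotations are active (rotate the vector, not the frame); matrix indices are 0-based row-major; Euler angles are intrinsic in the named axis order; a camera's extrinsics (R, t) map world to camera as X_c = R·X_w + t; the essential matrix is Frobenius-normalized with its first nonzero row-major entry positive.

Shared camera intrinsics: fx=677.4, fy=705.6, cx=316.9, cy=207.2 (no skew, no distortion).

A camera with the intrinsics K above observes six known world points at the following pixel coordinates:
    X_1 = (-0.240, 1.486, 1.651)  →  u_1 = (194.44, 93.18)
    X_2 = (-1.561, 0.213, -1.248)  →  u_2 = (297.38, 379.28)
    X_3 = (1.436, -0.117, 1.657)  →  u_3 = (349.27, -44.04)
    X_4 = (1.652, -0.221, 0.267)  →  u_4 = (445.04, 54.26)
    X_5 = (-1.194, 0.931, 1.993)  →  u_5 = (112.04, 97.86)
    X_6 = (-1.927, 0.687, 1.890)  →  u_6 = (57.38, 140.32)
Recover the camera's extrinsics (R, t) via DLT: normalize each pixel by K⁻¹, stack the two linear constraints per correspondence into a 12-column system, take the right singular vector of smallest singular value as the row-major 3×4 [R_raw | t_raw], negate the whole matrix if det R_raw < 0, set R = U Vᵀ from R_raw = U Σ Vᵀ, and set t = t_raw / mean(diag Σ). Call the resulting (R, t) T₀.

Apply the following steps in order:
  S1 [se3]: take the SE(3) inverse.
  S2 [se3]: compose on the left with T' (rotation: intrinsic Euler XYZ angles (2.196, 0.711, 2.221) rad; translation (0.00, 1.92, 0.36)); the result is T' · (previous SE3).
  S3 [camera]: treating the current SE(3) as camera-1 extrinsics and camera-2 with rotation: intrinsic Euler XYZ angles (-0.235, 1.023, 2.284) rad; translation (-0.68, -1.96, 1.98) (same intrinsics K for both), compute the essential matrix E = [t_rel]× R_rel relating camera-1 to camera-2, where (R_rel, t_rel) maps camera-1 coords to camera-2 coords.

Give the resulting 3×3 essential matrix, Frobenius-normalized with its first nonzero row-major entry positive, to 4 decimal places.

matrix = [0.1201 0.2583 -0.2606; 0.3680 -0.5240 -0.2993; -0.2058 -0.3668 0.4177]

source (pnp_recover): camera pose = R=[0.7166 -0.3580 -0.5986; -0.5830 0.1637 -0.7958; 0.3829 0.9192 -0.0915], t=(0.2599, -0.3498, 6.7963)
after S1 (invert_se3): R=[0.7166 -0.5830 0.3829; -0.3580 0.1637 0.9192; -0.5986 -0.7958 -0.0915], t=(-2.9925, -6.0972, 0.4988)
after S2 (compose_se3): R=[-0.5034 -0.3506 -0.7897; -0.1716 0.9363 -0.3063; 0.8468 -0.0187 -0.5315], t=(5.3753, 4.3740, 3.7457)
after S3 (essential): [0.1201 0.2583 -0.2606; 0.3680 -0.5240 -0.2993; -0.2058 -0.3668 0.4177]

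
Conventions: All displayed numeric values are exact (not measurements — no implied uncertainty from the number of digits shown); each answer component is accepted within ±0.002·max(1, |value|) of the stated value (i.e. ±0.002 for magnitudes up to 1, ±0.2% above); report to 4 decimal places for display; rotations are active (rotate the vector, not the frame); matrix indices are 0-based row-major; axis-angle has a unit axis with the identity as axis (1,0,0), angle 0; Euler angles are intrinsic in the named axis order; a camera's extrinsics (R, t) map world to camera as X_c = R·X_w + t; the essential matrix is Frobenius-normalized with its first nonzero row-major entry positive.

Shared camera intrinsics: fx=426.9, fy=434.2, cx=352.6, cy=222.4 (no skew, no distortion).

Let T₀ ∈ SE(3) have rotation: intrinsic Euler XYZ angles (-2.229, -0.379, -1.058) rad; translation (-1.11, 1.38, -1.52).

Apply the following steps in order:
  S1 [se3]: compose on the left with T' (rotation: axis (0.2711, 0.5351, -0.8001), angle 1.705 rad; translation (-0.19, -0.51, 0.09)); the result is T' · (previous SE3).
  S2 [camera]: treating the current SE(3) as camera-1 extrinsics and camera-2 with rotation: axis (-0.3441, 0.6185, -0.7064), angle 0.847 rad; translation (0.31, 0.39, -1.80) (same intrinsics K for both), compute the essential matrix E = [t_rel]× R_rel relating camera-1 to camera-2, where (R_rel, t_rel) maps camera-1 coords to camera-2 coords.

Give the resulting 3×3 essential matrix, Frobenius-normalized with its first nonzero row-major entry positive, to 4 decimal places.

after S1 (compose_se3): R=[0.7892 -0.2504 0.5607; -0.5934 -0.0760 0.8013; -0.1581 -0.9651 -0.2086], t=(0.7550, 1.5972, -0.2474)
after S2 (essential): [0.4254 -0.2828 0.4821; 0.5019 -0.0852 -0.4906; -0.0397 0.0312 -0.0653]

matrix = [0.4254 -0.2828 0.4821; 0.5019 -0.0852 -0.4906; -0.0397 0.0312 -0.0653]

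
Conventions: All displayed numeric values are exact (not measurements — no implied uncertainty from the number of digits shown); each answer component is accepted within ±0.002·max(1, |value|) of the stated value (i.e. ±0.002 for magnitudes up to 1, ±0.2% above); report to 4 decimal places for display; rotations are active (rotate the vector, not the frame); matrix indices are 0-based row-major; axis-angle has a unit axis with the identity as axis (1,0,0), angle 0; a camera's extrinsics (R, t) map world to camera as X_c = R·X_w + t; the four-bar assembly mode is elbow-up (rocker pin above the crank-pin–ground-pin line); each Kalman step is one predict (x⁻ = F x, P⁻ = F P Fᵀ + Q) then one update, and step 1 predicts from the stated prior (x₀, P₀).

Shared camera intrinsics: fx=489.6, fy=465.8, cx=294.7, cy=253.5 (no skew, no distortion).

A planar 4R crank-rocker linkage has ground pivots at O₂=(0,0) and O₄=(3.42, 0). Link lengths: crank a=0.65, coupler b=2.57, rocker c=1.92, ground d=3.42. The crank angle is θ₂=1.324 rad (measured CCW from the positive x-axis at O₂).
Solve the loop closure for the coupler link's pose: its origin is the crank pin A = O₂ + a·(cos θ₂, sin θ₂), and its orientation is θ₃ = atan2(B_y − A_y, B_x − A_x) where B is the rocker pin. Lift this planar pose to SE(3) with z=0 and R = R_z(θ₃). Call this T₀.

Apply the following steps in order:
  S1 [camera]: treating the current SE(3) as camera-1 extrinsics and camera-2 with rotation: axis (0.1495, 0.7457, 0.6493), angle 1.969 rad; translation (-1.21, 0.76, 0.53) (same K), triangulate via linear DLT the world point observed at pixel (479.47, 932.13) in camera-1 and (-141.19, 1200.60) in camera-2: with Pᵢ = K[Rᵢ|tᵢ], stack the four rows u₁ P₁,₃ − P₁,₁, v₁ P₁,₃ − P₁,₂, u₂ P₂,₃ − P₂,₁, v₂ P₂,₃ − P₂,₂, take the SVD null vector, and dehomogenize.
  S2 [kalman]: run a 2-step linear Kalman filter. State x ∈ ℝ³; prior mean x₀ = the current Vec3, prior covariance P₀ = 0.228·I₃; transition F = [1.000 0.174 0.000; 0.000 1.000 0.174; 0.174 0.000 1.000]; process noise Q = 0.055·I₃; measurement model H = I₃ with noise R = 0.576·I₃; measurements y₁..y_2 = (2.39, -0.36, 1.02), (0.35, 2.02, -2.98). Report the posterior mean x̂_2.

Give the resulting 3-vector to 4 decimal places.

result = (0.8868, 0.8827, 0.0248)

source (fourbar_fk): coupler pose = R=[0.9117 -0.4109 0.0000; 0.4109 0.9117 0.0000; 0.0000 0.0000 1.0000], t=(0.1588, 0.6303, 0.0000)
after S1 (triangulate): (0.5640, 0.6950, 1.0266)
after S2 (kf_track): (0.8868, 0.8827, 0.0248)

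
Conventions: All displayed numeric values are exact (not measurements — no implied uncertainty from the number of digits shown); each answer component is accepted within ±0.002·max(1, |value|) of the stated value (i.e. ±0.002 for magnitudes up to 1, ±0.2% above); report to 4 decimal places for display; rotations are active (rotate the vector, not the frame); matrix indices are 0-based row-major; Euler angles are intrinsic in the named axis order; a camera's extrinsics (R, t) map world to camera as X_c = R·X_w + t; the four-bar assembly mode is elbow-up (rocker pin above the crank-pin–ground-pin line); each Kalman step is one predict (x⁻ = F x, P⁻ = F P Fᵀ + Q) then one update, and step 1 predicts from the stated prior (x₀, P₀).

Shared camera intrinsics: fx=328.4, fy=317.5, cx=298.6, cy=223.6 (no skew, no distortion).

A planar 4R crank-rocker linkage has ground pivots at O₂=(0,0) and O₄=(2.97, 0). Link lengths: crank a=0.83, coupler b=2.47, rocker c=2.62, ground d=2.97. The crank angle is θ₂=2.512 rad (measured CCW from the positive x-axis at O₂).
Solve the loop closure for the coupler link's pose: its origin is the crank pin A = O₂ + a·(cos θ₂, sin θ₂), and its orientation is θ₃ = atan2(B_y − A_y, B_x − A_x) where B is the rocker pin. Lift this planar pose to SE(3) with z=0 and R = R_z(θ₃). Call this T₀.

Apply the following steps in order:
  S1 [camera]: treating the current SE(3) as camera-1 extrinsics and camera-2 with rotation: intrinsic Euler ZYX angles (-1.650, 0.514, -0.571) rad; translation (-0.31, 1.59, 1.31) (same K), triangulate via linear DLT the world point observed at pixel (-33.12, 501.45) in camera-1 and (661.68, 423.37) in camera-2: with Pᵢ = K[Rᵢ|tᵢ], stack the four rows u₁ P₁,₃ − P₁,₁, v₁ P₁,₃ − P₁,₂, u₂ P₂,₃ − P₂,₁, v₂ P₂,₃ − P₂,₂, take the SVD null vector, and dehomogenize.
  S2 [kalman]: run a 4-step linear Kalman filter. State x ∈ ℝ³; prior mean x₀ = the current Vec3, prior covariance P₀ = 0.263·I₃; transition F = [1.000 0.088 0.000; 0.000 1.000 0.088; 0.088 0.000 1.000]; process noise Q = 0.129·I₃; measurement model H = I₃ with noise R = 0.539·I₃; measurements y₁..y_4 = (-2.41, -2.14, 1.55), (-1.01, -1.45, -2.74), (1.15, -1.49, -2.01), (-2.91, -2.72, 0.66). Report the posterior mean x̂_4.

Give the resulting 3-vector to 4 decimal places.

result = (-1.3975, -1.6392, -0.4147)

source (fourbar_fk): coupler pose = R=[0.7901 -0.6129 0.0000; 0.6129 0.7901 0.0000; 0.0000 0.0000 1.0000], t=(-0.6709, 0.4887, 0.0000)
after S1 (triangulate): (-0.2907, 1.8127, 1.9915)
after S2 (kf_track): (-1.3975, -1.6392, -0.4147)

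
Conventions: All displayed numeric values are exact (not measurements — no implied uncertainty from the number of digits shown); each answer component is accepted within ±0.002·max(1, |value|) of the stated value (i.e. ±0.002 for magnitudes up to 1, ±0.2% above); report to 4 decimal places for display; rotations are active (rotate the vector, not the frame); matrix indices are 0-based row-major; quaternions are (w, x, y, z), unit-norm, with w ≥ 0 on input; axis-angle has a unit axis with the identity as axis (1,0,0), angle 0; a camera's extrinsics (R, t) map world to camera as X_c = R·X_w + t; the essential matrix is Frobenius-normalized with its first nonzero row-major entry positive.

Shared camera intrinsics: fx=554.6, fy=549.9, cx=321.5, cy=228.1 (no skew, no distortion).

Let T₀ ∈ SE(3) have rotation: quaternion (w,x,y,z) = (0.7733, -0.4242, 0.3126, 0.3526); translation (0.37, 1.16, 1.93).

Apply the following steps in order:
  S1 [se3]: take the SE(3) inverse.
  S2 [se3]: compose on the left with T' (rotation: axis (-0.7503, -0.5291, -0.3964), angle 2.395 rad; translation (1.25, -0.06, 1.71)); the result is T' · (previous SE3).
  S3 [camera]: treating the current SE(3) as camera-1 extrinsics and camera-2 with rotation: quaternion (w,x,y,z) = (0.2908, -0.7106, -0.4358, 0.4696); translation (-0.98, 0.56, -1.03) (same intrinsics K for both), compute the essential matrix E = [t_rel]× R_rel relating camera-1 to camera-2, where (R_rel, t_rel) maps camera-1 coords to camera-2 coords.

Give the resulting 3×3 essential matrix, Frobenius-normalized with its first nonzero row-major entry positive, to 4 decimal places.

after S1 (invert_se3): R=[0.5559 0.2801 -0.7826; -0.8106 0.3914 -0.4356; 0.1843 0.8765 0.4447], t=(0.9798, 0.6866, -1.9432)
after S2 (compose_se3): R=[-0.6127 0.5797 -0.5371; 0.5955 0.7855 0.1685; 0.5196 -0.2166 -0.8265], t=(1.8408, -1.5168, 3.3641)
after S3 (essential): [0.3542 -0.0233 -0.2595; 0.2630 0.6281 0.1818; -0.4156 0.1112 0.3532]

matrix = [0.3542 -0.0233 -0.2595; 0.2630 0.6281 0.1818; -0.4156 0.1112 0.3532]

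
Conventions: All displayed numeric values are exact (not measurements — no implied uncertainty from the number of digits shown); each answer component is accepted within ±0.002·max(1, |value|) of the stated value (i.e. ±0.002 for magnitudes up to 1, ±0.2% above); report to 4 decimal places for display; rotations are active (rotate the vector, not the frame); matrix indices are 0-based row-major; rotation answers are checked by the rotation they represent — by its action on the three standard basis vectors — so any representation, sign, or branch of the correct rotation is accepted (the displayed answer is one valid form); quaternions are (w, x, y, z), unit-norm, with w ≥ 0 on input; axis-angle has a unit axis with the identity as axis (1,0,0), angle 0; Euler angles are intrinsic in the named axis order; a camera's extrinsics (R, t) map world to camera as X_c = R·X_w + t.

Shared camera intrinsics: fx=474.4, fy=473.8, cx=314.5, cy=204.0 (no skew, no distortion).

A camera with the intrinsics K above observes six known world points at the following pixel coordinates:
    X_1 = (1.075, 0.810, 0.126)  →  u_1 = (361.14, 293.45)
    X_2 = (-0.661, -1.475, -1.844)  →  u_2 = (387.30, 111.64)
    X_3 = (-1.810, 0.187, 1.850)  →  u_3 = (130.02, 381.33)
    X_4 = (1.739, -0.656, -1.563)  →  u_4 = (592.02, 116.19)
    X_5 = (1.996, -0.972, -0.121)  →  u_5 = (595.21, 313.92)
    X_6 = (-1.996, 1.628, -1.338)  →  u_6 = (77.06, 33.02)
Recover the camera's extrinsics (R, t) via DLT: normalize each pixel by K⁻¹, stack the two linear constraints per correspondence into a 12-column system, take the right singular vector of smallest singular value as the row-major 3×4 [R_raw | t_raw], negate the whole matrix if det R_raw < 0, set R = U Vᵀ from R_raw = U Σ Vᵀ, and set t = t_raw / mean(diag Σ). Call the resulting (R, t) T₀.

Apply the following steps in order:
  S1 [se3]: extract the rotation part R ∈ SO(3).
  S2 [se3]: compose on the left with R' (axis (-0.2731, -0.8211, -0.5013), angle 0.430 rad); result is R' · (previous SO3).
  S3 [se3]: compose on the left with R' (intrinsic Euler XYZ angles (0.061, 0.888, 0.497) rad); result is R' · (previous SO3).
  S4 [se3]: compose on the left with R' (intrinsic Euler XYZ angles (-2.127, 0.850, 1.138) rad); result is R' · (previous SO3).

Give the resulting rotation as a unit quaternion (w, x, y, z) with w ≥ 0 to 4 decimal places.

source (pnp_recover): camera pose = R=[0.7472 -0.6109 -0.2617; 0.1556 -0.2220 0.9625; -0.6462 -0.7599 -0.0708], t=(-0.0000, 0.4200, 4.1199)
after S1 (rot_of_se3): [0.7472 -0.6109 -0.2617; 0.1556 -0.2220 0.9625; -0.6462 -0.7599 -0.0708]
after S2 (compose_so3): [0.9330 -0.3597 0.0045; -0.0876 -0.2152 0.9726; -0.3489 -0.9079 -0.2323]
after S3 (compose_so3): [0.2732 -0.8391 -0.4703; 0.4213 -0.3352 0.8427; -0.8648 -0.4284 0.2620]
after S4 (compose_so3): [-0.8265 -0.3533 -0.4382; -0.5380 0.2667 0.7996; -0.1656 0.8967 -0.4105]

rotation (quat) = (0.0862, 0.2816, -0.7912, -0.5360)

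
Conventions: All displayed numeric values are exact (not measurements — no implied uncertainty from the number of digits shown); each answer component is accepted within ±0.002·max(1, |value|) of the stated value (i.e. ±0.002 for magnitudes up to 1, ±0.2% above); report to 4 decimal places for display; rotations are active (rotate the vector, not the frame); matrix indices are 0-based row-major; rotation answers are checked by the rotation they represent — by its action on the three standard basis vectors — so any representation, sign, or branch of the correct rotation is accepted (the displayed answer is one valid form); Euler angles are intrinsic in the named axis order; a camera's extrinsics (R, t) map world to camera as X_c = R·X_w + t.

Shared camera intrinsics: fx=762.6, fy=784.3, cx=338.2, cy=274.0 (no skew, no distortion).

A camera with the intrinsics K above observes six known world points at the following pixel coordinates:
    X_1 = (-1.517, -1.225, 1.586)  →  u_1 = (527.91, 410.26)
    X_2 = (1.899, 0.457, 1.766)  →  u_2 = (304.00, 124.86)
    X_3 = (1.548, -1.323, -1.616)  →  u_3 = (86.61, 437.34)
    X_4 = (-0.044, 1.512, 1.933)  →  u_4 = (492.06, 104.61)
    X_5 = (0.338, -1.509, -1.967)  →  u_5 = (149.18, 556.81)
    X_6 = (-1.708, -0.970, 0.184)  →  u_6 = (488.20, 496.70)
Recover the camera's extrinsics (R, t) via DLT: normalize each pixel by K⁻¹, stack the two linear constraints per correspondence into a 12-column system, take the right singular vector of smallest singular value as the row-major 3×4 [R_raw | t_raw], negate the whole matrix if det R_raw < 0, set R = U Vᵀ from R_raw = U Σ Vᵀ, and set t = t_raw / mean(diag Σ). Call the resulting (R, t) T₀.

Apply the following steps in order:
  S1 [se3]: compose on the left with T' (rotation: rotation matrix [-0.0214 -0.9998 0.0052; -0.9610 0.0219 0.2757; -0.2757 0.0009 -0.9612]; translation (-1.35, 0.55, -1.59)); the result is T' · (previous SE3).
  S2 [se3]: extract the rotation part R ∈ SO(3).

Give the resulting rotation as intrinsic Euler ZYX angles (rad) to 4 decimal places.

source (pnp_recover): camera pose = R=[-0.7926 0.1397 0.5935; -0.4794 -0.7443 -0.4650; 0.3768 -0.6531 0.6569], t=(0.0200, 0.4900, 6.7395)
after S1 (compose_se3): R=[0.4982 0.7377 0.4556; 0.8550 -0.3306 -0.3995; -0.1441 0.5886 -0.7955], t=(-1.8053, 2.3995, -8.0733)
after S2 (rot_of_se3): [0.4982 0.7377 0.4556; 0.8550 -0.3306 -0.3995; -0.1441 0.5886 -0.7955]

rotation (euler_zyx) = (1.0433, 0.1446, 2.5046)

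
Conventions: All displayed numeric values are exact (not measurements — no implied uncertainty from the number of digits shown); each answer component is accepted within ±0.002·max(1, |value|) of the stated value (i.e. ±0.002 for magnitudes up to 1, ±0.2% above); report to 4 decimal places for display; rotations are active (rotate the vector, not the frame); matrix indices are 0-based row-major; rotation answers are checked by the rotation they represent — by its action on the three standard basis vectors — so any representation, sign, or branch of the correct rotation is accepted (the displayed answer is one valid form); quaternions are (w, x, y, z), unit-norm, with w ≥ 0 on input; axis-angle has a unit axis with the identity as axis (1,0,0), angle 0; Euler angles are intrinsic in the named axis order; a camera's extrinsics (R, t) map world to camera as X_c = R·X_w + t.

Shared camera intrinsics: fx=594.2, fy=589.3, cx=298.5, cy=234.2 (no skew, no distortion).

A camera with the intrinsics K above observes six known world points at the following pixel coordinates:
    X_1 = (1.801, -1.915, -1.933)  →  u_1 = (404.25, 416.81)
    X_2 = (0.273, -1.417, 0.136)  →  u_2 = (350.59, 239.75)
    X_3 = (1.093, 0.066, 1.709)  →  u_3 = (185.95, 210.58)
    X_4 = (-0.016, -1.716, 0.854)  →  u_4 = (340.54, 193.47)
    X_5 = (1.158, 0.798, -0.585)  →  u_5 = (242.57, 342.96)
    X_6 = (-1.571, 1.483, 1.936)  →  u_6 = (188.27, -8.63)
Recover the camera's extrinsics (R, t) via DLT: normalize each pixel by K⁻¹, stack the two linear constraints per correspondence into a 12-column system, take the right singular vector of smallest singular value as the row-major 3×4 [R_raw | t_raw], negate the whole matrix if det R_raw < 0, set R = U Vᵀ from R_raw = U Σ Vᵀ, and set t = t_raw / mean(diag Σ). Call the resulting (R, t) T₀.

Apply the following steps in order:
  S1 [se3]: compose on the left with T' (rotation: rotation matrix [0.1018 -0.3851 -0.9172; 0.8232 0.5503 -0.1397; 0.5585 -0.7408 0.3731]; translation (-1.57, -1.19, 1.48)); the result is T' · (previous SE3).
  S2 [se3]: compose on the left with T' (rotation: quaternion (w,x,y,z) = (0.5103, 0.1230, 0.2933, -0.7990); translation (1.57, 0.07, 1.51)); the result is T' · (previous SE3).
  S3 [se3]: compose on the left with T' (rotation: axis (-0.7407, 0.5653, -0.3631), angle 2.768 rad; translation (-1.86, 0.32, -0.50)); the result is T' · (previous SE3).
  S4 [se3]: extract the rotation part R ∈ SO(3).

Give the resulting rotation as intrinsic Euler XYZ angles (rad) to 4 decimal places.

source (pnp_recover): camera pose = R=[-0.5235 -0.5958 -0.6090; 0.7612 -0.0059 -0.6485; 0.3829 -0.8031 0.4566], t=(0.1101, -0.0498, 6.9980)
after S1 (compose_se3): R=[-0.6976 0.6782 -0.2310; -0.0656 -0.3815 -0.9220; -0.7135 -0.6281 0.3106], t=(-7.9583, -2.1043, 4.1892)
after S2 (compose_se3): R=[0.1816 -0.7077 -0.6828; 0.9627 -0.0137 0.2703; -0.2006 -0.7064 0.6788], t=(3.7052, 4.1425, 9.5205)
after S3 (compose_se3): R=[-0.7731 -0.5941 0.2222; -0.4479 0.7593 0.4721; -0.4492 0.2655 -0.8531], t=(2.7232, -5.6676, -8.5418)
after S4 (rot_of_se3): [-0.7731 -0.5941 0.2222; -0.4479 0.7593 0.4721; -0.4492 0.2655 -0.8531]

rotation (euler_xyz) = (-2.6362, 0.2240, 2.4863)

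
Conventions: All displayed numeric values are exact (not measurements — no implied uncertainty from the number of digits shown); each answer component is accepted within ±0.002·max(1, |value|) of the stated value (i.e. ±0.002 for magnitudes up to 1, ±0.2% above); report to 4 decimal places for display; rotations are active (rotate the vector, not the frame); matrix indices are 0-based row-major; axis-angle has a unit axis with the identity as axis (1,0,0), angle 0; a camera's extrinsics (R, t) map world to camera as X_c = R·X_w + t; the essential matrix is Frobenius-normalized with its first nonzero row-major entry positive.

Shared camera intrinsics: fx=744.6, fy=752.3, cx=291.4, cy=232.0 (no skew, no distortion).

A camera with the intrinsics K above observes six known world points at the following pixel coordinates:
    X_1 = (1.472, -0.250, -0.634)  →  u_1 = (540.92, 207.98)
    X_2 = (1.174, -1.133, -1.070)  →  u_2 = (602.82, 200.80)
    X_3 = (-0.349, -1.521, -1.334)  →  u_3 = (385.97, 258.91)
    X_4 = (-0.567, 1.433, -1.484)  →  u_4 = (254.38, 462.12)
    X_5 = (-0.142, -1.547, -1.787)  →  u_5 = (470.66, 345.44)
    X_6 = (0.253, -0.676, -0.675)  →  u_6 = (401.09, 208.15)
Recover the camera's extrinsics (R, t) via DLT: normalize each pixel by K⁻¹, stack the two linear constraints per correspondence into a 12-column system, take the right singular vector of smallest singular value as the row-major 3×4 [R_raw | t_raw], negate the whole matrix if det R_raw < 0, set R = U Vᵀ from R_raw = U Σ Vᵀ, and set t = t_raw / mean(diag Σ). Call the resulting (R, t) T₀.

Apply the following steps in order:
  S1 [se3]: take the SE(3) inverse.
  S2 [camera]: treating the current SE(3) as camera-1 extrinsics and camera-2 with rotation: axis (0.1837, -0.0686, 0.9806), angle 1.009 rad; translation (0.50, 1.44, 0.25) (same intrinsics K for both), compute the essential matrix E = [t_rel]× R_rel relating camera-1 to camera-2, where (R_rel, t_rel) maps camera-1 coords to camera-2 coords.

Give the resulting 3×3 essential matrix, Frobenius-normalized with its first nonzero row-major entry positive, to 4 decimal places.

matrix = [0.4247 -0.0734 -0.5456; -0.4070 0.4456 -0.3654; -0.0504 -0.0174 0.1266]

source (pnp_recover): camera pose = R=[0.9451 -0.1755 -0.2757; -0.1604 0.4858 -0.8592; 0.2847 0.8563 0.4309], t=(0.1002, -0.3500, 5.1714)
after S1 (invert_se3): R=[0.9451 -0.1604 0.2847; -0.1755 0.4858 0.8563; -0.2757 -0.8592 0.4309], t=(-1.6234, -4.2406, -2.5016)
after S2 (essential): [0.4247 -0.0734 -0.5456; -0.4070 0.4456 -0.3654; -0.0504 -0.0174 0.1266]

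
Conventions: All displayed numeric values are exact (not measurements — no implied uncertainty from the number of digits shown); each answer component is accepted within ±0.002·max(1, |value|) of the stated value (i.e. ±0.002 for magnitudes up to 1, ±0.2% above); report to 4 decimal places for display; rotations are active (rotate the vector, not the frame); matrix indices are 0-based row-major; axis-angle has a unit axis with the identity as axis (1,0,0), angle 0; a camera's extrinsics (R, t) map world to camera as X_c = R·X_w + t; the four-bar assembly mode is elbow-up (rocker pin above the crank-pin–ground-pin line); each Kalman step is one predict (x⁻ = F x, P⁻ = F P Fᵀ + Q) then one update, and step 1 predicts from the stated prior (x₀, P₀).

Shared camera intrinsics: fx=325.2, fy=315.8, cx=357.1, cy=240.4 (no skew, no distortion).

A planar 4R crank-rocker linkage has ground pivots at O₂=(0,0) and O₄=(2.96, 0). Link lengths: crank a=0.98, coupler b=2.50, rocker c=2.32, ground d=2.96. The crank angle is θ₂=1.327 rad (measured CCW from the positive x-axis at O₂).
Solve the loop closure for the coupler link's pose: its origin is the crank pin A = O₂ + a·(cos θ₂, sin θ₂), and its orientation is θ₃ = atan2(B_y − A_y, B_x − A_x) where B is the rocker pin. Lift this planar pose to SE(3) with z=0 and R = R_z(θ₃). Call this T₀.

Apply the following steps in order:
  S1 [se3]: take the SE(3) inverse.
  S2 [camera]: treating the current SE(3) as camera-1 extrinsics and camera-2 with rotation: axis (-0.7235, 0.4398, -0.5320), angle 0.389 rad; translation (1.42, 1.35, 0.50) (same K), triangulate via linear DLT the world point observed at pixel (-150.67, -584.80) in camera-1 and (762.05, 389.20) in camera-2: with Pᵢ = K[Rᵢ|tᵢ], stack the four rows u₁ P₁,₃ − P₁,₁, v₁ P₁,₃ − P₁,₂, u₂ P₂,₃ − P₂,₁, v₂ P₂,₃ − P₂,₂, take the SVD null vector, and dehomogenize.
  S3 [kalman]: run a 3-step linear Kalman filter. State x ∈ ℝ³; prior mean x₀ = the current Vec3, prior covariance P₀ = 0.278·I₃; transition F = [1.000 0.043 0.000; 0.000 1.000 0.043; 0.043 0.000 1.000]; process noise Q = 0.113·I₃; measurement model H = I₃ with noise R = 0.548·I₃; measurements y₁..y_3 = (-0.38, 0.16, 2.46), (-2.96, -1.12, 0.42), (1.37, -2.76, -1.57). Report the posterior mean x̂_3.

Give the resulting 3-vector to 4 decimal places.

result = (-0.2953, -1.4346, 0.0062)

source (fourbar_fk): coupler pose = R=[0.8556 -0.5177 0.0000; 0.5177 0.8556 0.0000; 0.0000 0.0000 1.0000], t=(0.2366, 0.9510, 0.0000)
after S1 (invert_se3): R=[0.8556 0.5177 0.0000; -0.5177 0.8556 0.0000; 0.0000 0.0000 1.0000], t=(-0.6947, -0.6912, 0.0000)
after S2 (triangulate): (0.2467, -0.8915, 0.6053)
after S3 (kf_track): (-0.2953, -1.4346, 0.0062)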